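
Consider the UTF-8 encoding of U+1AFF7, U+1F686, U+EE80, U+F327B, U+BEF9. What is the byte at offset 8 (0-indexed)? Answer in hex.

0xEE

U+1AFF7 → 4-byte form F0 9A BF B7 at offsets 0–3.
U+1F686 → 4-byte form F0 9F 9A 86 at offsets 4–7.
U+EE80 → 3-byte form EE BA 80 at offsets 8–10.
Offset 8 falls in char 3's range; it's byte 1 of EE BA 80 = 0xEE.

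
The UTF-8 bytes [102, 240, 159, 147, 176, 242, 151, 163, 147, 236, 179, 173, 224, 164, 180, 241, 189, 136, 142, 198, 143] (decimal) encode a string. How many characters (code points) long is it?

Byte at offset 0: 0x66 = 01100110 → 1-byte char (#1). Advance 1.
Byte at offset 1: 0xF0 = 11110000 → 4-byte char (#2). Advance 4.
Byte at offset 5: 0xF2 = 11110010 → 4-byte char (#3). Advance 4.
Byte at offset 9: 0xEC = 11101100 → 3-byte char (#4). Advance 3.
Byte at offset 12: 0xE0 = 11100000 → 3-byte char (#5). Advance 3.
Byte at offset 15: 0xF1 = 11110001 → 4-byte char (#6). Advance 4.
Byte at offset 19: 0xC6 = 11000110 → 2-byte char (#7). Advance 2.
Reached end at offset 21 after 7 code points.

7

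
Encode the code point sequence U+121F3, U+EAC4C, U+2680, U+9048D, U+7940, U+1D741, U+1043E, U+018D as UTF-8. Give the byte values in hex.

F0 92 87 B3 F3 AA B1 8C E2 9A 80 F2 90 92 8D E7 A5 80 F0 9D 9D 81 F0 90 90 BE C6 8D

U+121F3: 4-byte form → F0 92 87 B3.
U+EAC4C: 4-byte form → F3 AA B1 8C.
U+2680: 3-byte form → E2 9A 80.
U+9048D: 4-byte form → F2 90 92 8D.
U+7940: 3-byte form → E7 A5 80.
U+1D741: 4-byte form → F0 9D 9D 81.
U+1043E: 4-byte form → F0 90 90 BE.
U+018D: 2-byte form → C6 8D.
Concatenated (28 bytes): F0 92 87 B3 F3 AA B1 8C E2 9A 80 F2 90 92 8D E7 A5 80 F0 9D 9D 81 F0 90 90 BE C6 8D.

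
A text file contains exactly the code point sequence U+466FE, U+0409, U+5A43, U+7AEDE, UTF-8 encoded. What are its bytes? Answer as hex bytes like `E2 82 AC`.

U+466FE: 4-byte form → F1 86 9B BE.
U+0409: 2-byte form → D0 89.
U+5A43: 3-byte form → E5 A9 83.
U+7AEDE: 4-byte form → F1 BA BB 9E.
Concatenated (13 bytes): F1 86 9B BE D0 89 E5 A9 83 F1 BA BB 9E.

F1 86 9B BE D0 89 E5 A9 83 F1 BA BB 9E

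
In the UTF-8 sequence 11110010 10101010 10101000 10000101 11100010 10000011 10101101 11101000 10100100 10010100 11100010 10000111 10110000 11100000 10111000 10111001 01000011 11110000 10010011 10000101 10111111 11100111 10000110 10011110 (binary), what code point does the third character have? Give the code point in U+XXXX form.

U+8914

Offset 0: leading byte 0xF2 = 11110010 → 4-byte char #1 = F2 AA A8 85.
Offset 4: leading byte 0xE2 = 11100010 → 3-byte char #2 = E2 83 AD.
Offset 7: leading byte 0xE8 = 11101000 → 3-byte char #3 = E8 A4 94.
Leading byte 0xE8 = 11101000 matches 1110xxxx → 3-byte sequence.
Byte 1: 0xE8 = 11101000, payload 1000 (4 bits).
Byte 2: 0xA4 = 10100100 (10xxxxxx ✓), payload 100100.
Byte 3: 0x94 = 10010100 (10xxxxxx ✓), payload 010100.
Concatenate: 1000100100010100 = 0x8914 (16 bits → U+8914).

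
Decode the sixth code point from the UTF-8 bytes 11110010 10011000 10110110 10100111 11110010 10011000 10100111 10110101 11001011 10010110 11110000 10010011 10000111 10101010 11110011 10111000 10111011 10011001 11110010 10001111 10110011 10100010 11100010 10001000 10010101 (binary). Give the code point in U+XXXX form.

U+8FCE2

Offset 0: leading byte 0xF2 = 11110010 → 4-byte char #1 = F2 98 B6 A7.
Offset 4: leading byte 0xF2 = 11110010 → 4-byte char #2 = F2 98 A7 B5.
Offset 8: leading byte 0xCB = 11001011 → 2-byte char #3 = CB 96.
Offset 10: leading byte 0xF0 = 11110000 → 4-byte char #4 = F0 93 87 AA.
Offset 14: leading byte 0xF3 = 11110011 → 4-byte char #5 = F3 B8 BB 99.
Offset 18: leading byte 0xF2 = 11110010 → 4-byte char #6 = F2 8F B3 A2.
Leading byte 0xF2 = 11110010 matches 11110xxx → 4-byte sequence.
Byte 1: 0xF2 = 11110010, payload 010 (3 bits).
Byte 2: 0x8F = 10001111 (10xxxxxx ✓), payload 001111.
Byte 3: 0xB3 = 10110011 (10xxxxxx ✓), payload 110011.
Byte 4: 0xA2 = 10100010 (10xxxxxx ✓), payload 100010.
Concatenate: 010001111110011100010 = 0x8FCE2 (21 bits → U+8FCE2).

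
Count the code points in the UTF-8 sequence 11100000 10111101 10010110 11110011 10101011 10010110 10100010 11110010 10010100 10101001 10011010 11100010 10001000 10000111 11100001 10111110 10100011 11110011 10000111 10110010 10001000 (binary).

Byte at offset 0: 0xE0 = 11100000 → 3-byte char (#1). Advance 3.
Byte at offset 3: 0xF3 = 11110011 → 4-byte char (#2). Advance 4.
Byte at offset 7: 0xF2 = 11110010 → 4-byte char (#3). Advance 4.
Byte at offset 11: 0xE2 = 11100010 → 3-byte char (#4). Advance 3.
Byte at offset 14: 0xE1 = 11100001 → 3-byte char (#5). Advance 3.
Byte at offset 17: 0xF3 = 11110011 → 4-byte char (#6). Advance 4.
Reached end at offset 21 after 6 code points.

6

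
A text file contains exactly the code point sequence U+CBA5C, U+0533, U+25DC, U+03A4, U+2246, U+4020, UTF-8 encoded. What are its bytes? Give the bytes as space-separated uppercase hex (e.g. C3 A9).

F3 8B A9 9C D4 B3 E2 97 9C CE A4 E2 89 86 E4 80 A0

U+CBA5C: 4-byte form → F3 8B A9 9C.
U+0533: 2-byte form → D4 B3.
U+25DC: 3-byte form → E2 97 9C.
U+03A4: 2-byte form → CE A4.
U+2246: 3-byte form → E2 89 86.
U+4020: 3-byte form → E4 80 A0.
Concatenated (17 bytes): F3 8B A9 9C D4 B3 E2 97 9C CE A4 E2 89 86 E4 80 A0.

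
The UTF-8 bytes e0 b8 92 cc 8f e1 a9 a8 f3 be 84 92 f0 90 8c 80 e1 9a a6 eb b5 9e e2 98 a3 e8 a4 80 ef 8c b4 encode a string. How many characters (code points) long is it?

10

Byte at offset 0: 0xE0 = 11100000 → 3-byte char (#1). Advance 3.
Byte at offset 3: 0xCC = 11001100 → 2-byte char (#2). Advance 2.
Byte at offset 5: 0xE1 = 11100001 → 3-byte char (#3). Advance 3.
Byte at offset 8: 0xF3 = 11110011 → 4-byte char (#4). Advance 4.
Byte at offset 12: 0xF0 = 11110000 → 4-byte char (#5). Advance 4.
Byte at offset 16: 0xE1 = 11100001 → 3-byte char (#6). Advance 3.
Byte at offset 19: 0xEB = 11101011 → 3-byte char (#7). Advance 3.
Byte at offset 22: 0xE2 = 11100010 → 3-byte char (#8). Advance 3.
Byte at offset 25: 0xE8 = 11101000 → 3-byte char (#9). Advance 3.
Byte at offset 28: 0xEF = 11101111 → 3-byte char (#10). Advance 3.
Reached end at offset 31 after 10 code points.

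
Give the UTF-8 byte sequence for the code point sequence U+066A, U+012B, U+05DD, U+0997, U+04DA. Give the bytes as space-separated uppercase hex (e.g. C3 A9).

D9 AA C4 AB D7 9D E0 A6 97 D3 9A

U+066A: 2-byte form → D9 AA.
U+012B: 2-byte form → C4 AB.
U+05DD: 2-byte form → D7 9D.
U+0997: 3-byte form → E0 A6 97.
U+04DA: 2-byte form → D3 9A.
Concatenated (11 bytes): D9 AA C4 AB D7 9D E0 A6 97 D3 9A.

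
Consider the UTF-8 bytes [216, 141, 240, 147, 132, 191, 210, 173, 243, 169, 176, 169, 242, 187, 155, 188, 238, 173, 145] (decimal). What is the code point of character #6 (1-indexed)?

Offset 0: leading byte 0xD8 = 11011000 → 2-byte char #1 = D8 8D.
Offset 2: leading byte 0xF0 = 11110000 → 4-byte char #2 = F0 93 84 BF.
Offset 6: leading byte 0xD2 = 11010010 → 2-byte char #3 = D2 AD.
Offset 8: leading byte 0xF3 = 11110011 → 4-byte char #4 = F3 A9 B0 A9.
Offset 12: leading byte 0xF2 = 11110010 → 4-byte char #5 = F2 BB 9B BC.
Offset 16: leading byte 0xEE = 11101110 → 3-byte char #6 = EE AD 91.
Leading byte 0xEE = 11101110 matches 1110xxxx → 3-byte sequence.
Byte 1: 0xEE = 11101110, payload 1110 (4 bits).
Byte 2: 0xAD = 10101101 (10xxxxxx ✓), payload 101101.
Byte 3: 0x91 = 10010001 (10xxxxxx ✓), payload 010001.
Concatenate: 1110101101010001 = 0xEB51 (16 bits → U+EB51).

U+EB51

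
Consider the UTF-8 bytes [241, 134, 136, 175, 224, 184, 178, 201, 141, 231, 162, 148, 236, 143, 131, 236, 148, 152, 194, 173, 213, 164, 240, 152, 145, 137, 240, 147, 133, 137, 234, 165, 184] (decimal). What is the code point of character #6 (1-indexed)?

U+C518

Offset 0: leading byte 0xF1 = 11110001 → 4-byte char #1 = F1 86 88 AF.
Offset 4: leading byte 0xE0 = 11100000 → 3-byte char #2 = E0 B8 B2.
Offset 7: leading byte 0xC9 = 11001001 → 2-byte char #3 = C9 8D.
Offset 9: leading byte 0xE7 = 11100111 → 3-byte char #4 = E7 A2 94.
Offset 12: leading byte 0xEC = 11101100 → 3-byte char #5 = EC 8F 83.
Offset 15: leading byte 0xEC = 11101100 → 3-byte char #6 = EC 94 98.
Leading byte 0xEC = 11101100 matches 1110xxxx → 3-byte sequence.
Byte 1: 0xEC = 11101100, payload 1100 (4 bits).
Byte 2: 0x94 = 10010100 (10xxxxxx ✓), payload 010100.
Byte 3: 0x98 = 10011000 (10xxxxxx ✓), payload 011000.
Concatenate: 1100010100011000 = 0xC518 (16 bits → U+C518).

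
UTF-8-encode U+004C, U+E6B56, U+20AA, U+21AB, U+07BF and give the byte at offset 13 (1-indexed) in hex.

1-indexed offset 13 is 0-indexed offset 12.
U+004C → 1-byte form 4C at offsets 0–0.
U+E6B56 → 4-byte form F3 A6 AD 96 at offsets 1–4.
U+20AA → 3-byte form E2 82 AA at offsets 5–7.
U+21AB → 3-byte form E2 86 AB at offsets 8–10.
U+07BF → 2-byte form DE BF at offsets 11–12.
Offset 12 falls in char 5's range; it's byte 2 of DE BF = 0xBF.

0xBF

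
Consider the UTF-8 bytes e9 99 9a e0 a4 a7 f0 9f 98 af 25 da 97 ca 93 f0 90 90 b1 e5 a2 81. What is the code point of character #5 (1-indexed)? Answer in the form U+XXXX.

U+0697

Offset 0: leading byte 0xE9 = 11101001 → 3-byte char #1 = E9 99 9A.
Offset 3: leading byte 0xE0 = 11100000 → 3-byte char #2 = E0 A4 A7.
Offset 6: leading byte 0xF0 = 11110000 → 4-byte char #3 = F0 9F 98 AF.
Offset 10: leading byte 0x25 = 00100101 → 1-byte char #4 = 25.
Offset 11: leading byte 0xDA = 11011010 → 2-byte char #5 = DA 97.
Leading byte 0xDA = 11011010 matches 110xxxxx → 2-byte sequence.
Byte 1: 0xDA = 11011010, payload 11010 (5 bits).
Byte 2: 0x97 = 10010111 (10xxxxxx ✓), payload 010111.
Concatenate: 11010010111 = 0x697 (11 bits → U+0697).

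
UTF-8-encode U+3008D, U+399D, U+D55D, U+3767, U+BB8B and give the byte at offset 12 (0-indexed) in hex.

0xA7

U+3008D → 4-byte form F0 B0 82 8D at offsets 0–3.
U+399D → 3-byte form E3 A6 9D at offsets 4–6.
U+D55D → 3-byte form ED 95 9D at offsets 7–9.
U+3767 → 3-byte form E3 9D A7 at offsets 10–12.
Offset 12 falls in char 4's range; it's byte 3 of E3 9D A7 = 0xA7.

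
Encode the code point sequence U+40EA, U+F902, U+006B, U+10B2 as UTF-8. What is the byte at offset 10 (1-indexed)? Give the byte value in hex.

1-indexed offset 10 is 0-indexed offset 9.
U+40EA → 3-byte form E4 83 AA at offsets 0–2.
U+F902 → 3-byte form EF A4 82 at offsets 3–5.
U+006B → 1-byte form 6B at offsets 6–6.
U+10B2 → 3-byte form E1 82 B2 at offsets 7–9.
Offset 9 falls in char 4's range; it's byte 3 of E1 82 B2 = 0xB2.

0xB2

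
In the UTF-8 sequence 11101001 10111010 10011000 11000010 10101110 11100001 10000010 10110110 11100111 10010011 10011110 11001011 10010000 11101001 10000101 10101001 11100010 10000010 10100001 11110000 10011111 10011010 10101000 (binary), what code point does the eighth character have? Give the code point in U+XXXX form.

Offset 0: leading byte 0xE9 = 11101001 → 3-byte char #1 = E9 BA 98.
Offset 3: leading byte 0xC2 = 11000010 → 2-byte char #2 = C2 AE.
Offset 5: leading byte 0xE1 = 11100001 → 3-byte char #3 = E1 82 B6.
Offset 8: leading byte 0xE7 = 11100111 → 3-byte char #4 = E7 93 9E.
Offset 11: leading byte 0xCB = 11001011 → 2-byte char #5 = CB 90.
Offset 13: leading byte 0xE9 = 11101001 → 3-byte char #6 = E9 85 A9.
Offset 16: leading byte 0xE2 = 11100010 → 3-byte char #7 = E2 82 A1.
Offset 19: leading byte 0xF0 = 11110000 → 4-byte char #8 = F0 9F 9A A8.
Leading byte 0xF0 = 11110000 matches 11110xxx → 4-byte sequence.
Byte 1: 0xF0 = 11110000, payload 000 (3 bits).
Byte 2: 0x9F = 10011111 (10xxxxxx ✓), payload 011111.
Byte 3: 0x9A = 10011010 (10xxxxxx ✓), payload 011010.
Byte 4: 0xA8 = 10101000 (10xxxxxx ✓), payload 101000.
Concatenate: 000011111011010101000 = 0x1F6A8 (21 bits → U+1F6A8).

U+1F6A8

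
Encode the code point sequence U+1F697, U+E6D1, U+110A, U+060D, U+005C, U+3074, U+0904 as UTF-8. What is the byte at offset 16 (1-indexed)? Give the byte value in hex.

1-indexed offset 16 is 0-indexed offset 15.
U+1F697 → 4-byte form F0 9F 9A 97 at offsets 0–3.
U+E6D1 → 3-byte form EE 9B 91 at offsets 4–6.
U+110A → 3-byte form E1 84 8A at offsets 7–9.
U+060D → 2-byte form D8 8D at offsets 10–11.
U+005C → 1-byte form 5C at offsets 12–12.
U+3074 → 3-byte form E3 81 B4 at offsets 13–15.
Offset 15 falls in char 6's range; it's byte 3 of E3 81 B4 = 0xB4.

0xB4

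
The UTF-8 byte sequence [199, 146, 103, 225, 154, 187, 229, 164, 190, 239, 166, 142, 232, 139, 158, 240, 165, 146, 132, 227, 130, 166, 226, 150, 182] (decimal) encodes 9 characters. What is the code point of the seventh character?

U+25484

Offset 0: leading byte 0xC7 = 11000111 → 2-byte char #1 = C7 92.
Offset 2: leading byte 0x67 = 01100111 → 1-byte char #2 = 67.
Offset 3: leading byte 0xE1 = 11100001 → 3-byte char #3 = E1 9A BB.
Offset 6: leading byte 0xE5 = 11100101 → 3-byte char #4 = E5 A4 BE.
Offset 9: leading byte 0xEF = 11101111 → 3-byte char #5 = EF A6 8E.
Offset 12: leading byte 0xE8 = 11101000 → 3-byte char #6 = E8 8B 9E.
Offset 15: leading byte 0xF0 = 11110000 → 4-byte char #7 = F0 A5 92 84.
Leading byte 0xF0 = 11110000 matches 11110xxx → 4-byte sequence.
Byte 1: 0xF0 = 11110000, payload 000 (3 bits).
Byte 2: 0xA5 = 10100101 (10xxxxxx ✓), payload 100101.
Byte 3: 0x92 = 10010010 (10xxxxxx ✓), payload 010010.
Byte 4: 0x84 = 10000100 (10xxxxxx ✓), payload 000100.
Concatenate: 000100101010010000100 = 0x25484 (21 bits → U+25484).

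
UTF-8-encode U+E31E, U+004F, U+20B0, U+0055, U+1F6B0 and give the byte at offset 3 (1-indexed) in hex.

0x9E

1-indexed offset 3 is 0-indexed offset 2.
U+E31E → 3-byte form EE 8C 9E at offsets 0–2.
Offset 2 falls in char 1's range; it's byte 3 of EE 8C 9E = 0x9E.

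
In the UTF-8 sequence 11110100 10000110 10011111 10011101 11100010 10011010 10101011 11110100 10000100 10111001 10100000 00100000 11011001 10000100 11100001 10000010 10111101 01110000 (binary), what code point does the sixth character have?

Offset 0: leading byte 0xF4 = 11110100 → 4-byte char #1 = F4 86 9F 9D.
Offset 4: leading byte 0xE2 = 11100010 → 3-byte char #2 = E2 9A AB.
Offset 7: leading byte 0xF4 = 11110100 → 4-byte char #3 = F4 84 B9 A0.
Offset 11: leading byte 0x20 = 00100000 → 1-byte char #4 = 20.
Offset 12: leading byte 0xD9 = 11011001 → 2-byte char #5 = D9 84.
Offset 14: leading byte 0xE1 = 11100001 → 3-byte char #6 = E1 82 BD.
Leading byte 0xE1 = 11100001 matches 1110xxxx → 3-byte sequence.
Byte 1: 0xE1 = 11100001, payload 0001 (4 bits).
Byte 2: 0x82 = 10000010 (10xxxxxx ✓), payload 000010.
Byte 3: 0xBD = 10111101 (10xxxxxx ✓), payload 111101.
Concatenate: 0001000010111101 = 0x10BD (16 bits → U+10BD).

U+10BD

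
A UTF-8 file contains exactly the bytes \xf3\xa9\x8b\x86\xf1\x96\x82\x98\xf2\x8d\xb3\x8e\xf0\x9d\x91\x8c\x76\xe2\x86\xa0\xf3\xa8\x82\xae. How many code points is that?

7

Byte at offset 0: 0xF3 = 11110011 → 4-byte char (#1). Advance 4.
Byte at offset 4: 0xF1 = 11110001 → 4-byte char (#2). Advance 4.
Byte at offset 8: 0xF2 = 11110010 → 4-byte char (#3). Advance 4.
Byte at offset 12: 0xF0 = 11110000 → 4-byte char (#4). Advance 4.
Byte at offset 16: 0x76 = 01110110 → 1-byte char (#5). Advance 1.
Byte at offset 17: 0xE2 = 11100010 → 3-byte char (#6). Advance 3.
Byte at offset 20: 0xF3 = 11110011 → 4-byte char (#7). Advance 4.
Reached end at offset 24 after 7 code points.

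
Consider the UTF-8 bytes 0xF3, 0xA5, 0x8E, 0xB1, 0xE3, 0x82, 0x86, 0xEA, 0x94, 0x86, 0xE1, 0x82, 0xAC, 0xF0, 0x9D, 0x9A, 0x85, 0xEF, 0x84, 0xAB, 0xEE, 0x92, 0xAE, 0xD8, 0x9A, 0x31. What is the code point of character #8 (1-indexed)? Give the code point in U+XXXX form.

U+061A

Offset 0: leading byte 0xF3 = 11110011 → 4-byte char #1 = F3 A5 8E B1.
Offset 4: leading byte 0xE3 = 11100011 → 3-byte char #2 = E3 82 86.
Offset 7: leading byte 0xEA = 11101010 → 3-byte char #3 = EA 94 86.
Offset 10: leading byte 0xE1 = 11100001 → 3-byte char #4 = E1 82 AC.
Offset 13: leading byte 0xF0 = 11110000 → 4-byte char #5 = F0 9D 9A 85.
Offset 17: leading byte 0xEF = 11101111 → 3-byte char #6 = EF 84 AB.
Offset 20: leading byte 0xEE = 11101110 → 3-byte char #7 = EE 92 AE.
Offset 23: leading byte 0xD8 = 11011000 → 2-byte char #8 = D8 9A.
Leading byte 0xD8 = 11011000 matches 110xxxxx → 2-byte sequence.
Byte 1: 0xD8 = 11011000, payload 11000 (5 bits).
Byte 2: 0x9A = 10011010 (10xxxxxx ✓), payload 011010.
Concatenate: 11000011010 = 0x61A (11 bits → U+061A).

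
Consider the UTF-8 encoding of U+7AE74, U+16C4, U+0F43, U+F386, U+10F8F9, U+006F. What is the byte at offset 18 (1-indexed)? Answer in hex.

0x6F

1-indexed offset 18 is 0-indexed offset 17.
U+7AE74 → 4-byte form F1 BA B9 B4 at offsets 0–3.
U+16C4 → 3-byte form E1 9B 84 at offsets 4–6.
U+0F43 → 3-byte form E0 BD 83 at offsets 7–9.
U+F386 → 3-byte form EF 8E 86 at offsets 10–12.
U+10F8F9 → 4-byte form F4 8F A3 B9 at offsets 13–16.
U+006F → 1-byte form 6F at offsets 17–17.
Offset 17 falls in char 6's range; it's byte 1 of 6F = 0x6F.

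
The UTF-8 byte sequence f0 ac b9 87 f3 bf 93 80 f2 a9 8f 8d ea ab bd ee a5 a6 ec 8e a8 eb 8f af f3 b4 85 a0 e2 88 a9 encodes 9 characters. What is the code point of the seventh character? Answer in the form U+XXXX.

U+B3EF

Offset 0: leading byte 0xF0 = 11110000 → 4-byte char #1 = F0 AC B9 87.
Offset 4: leading byte 0xF3 = 11110011 → 4-byte char #2 = F3 BF 93 80.
Offset 8: leading byte 0xF2 = 11110010 → 4-byte char #3 = F2 A9 8F 8D.
Offset 12: leading byte 0xEA = 11101010 → 3-byte char #4 = EA AB BD.
Offset 15: leading byte 0xEE = 11101110 → 3-byte char #5 = EE A5 A6.
Offset 18: leading byte 0xEC = 11101100 → 3-byte char #6 = EC 8E A8.
Offset 21: leading byte 0xEB = 11101011 → 3-byte char #7 = EB 8F AF.
Leading byte 0xEB = 11101011 matches 1110xxxx → 3-byte sequence.
Byte 1: 0xEB = 11101011, payload 1011 (4 bits).
Byte 2: 0x8F = 10001111 (10xxxxxx ✓), payload 001111.
Byte 3: 0xAF = 10101111 (10xxxxxx ✓), payload 101111.
Concatenate: 1011001111101111 = 0xB3EF (16 bits → U+B3EF).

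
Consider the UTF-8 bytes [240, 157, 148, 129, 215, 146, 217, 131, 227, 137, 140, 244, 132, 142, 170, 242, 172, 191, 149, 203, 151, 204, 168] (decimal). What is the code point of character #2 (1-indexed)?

U+05D2

Offset 0: leading byte 0xF0 = 11110000 → 4-byte char #1 = F0 9D 94 81.
Offset 4: leading byte 0xD7 = 11010111 → 2-byte char #2 = D7 92.
Leading byte 0xD7 = 11010111 matches 110xxxxx → 2-byte sequence.
Byte 1: 0xD7 = 11010111, payload 10111 (5 bits).
Byte 2: 0x92 = 10010010 (10xxxxxx ✓), payload 010010.
Concatenate: 10111010010 = 0x5D2 (11 bits → U+05D2).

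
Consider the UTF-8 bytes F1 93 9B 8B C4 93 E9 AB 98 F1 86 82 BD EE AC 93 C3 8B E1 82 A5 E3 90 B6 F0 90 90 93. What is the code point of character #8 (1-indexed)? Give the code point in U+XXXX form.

Offset 0: leading byte 0xF1 = 11110001 → 4-byte char #1 = F1 93 9B 8B.
Offset 4: leading byte 0xC4 = 11000100 → 2-byte char #2 = C4 93.
Offset 6: leading byte 0xE9 = 11101001 → 3-byte char #3 = E9 AB 98.
Offset 9: leading byte 0xF1 = 11110001 → 4-byte char #4 = F1 86 82 BD.
Offset 13: leading byte 0xEE = 11101110 → 3-byte char #5 = EE AC 93.
Offset 16: leading byte 0xC3 = 11000011 → 2-byte char #6 = C3 8B.
Offset 18: leading byte 0xE1 = 11100001 → 3-byte char #7 = E1 82 A5.
Offset 21: leading byte 0xE3 = 11100011 → 3-byte char #8 = E3 90 B6.
Leading byte 0xE3 = 11100011 matches 1110xxxx → 3-byte sequence.
Byte 1: 0xE3 = 11100011, payload 0011 (4 bits).
Byte 2: 0x90 = 10010000 (10xxxxxx ✓), payload 010000.
Byte 3: 0xB6 = 10110110 (10xxxxxx ✓), payload 110110.
Concatenate: 0011010000110110 = 0x3436 (16 bits → U+3436).

U+3436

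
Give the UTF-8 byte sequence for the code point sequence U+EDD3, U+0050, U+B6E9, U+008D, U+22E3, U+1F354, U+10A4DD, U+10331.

EE B7 93 50 EB 9B A9 C2 8D E2 8B A3 F0 9F 8D 94 F4 8A 93 9D F0 90 8C B1

U+EDD3: 3-byte form → EE B7 93.
U+0050: 1-byte form → 50.
U+B6E9: 3-byte form → EB 9B A9.
U+008D: 2-byte form → C2 8D.
U+22E3: 3-byte form → E2 8B A3.
U+1F354: 4-byte form → F0 9F 8D 94.
U+10A4DD: 4-byte form → F4 8A 93 9D.
U+10331: 4-byte form → F0 90 8C B1.
Concatenated (24 bytes): EE B7 93 50 EB 9B A9 C2 8D E2 8B A3 F0 9F 8D 94 F4 8A 93 9D F0 90 8C B1.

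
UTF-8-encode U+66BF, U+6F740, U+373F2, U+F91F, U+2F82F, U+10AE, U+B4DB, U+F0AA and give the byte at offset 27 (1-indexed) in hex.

1-indexed offset 27 is 0-indexed offset 26.
U+66BF → 3-byte form E6 9A BF at offsets 0–2.
U+6F740 → 4-byte form F1 AF 9D 80 at offsets 3–6.
U+373F2 → 4-byte form F0 B7 8F B2 at offsets 7–10.
U+F91F → 3-byte form EF A4 9F at offsets 11–13.
U+2F82F → 4-byte form F0 AF A0 AF at offsets 14–17.
U+10AE → 3-byte form E1 82 AE at offsets 18–20.
U+B4DB → 3-byte form EB 93 9B at offsets 21–23.
U+F0AA → 3-byte form EF 82 AA at offsets 24–26.
Offset 26 falls in char 8's range; it's byte 3 of EF 82 AA = 0xAA.

0xAA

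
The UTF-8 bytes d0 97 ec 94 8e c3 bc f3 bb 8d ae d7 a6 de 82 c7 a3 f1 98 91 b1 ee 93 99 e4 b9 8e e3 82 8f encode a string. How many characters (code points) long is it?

Byte at offset 0: 0xD0 = 11010000 → 2-byte char (#1). Advance 2.
Byte at offset 2: 0xEC = 11101100 → 3-byte char (#2). Advance 3.
Byte at offset 5: 0xC3 = 11000011 → 2-byte char (#3). Advance 2.
Byte at offset 7: 0xF3 = 11110011 → 4-byte char (#4). Advance 4.
Byte at offset 11: 0xD7 = 11010111 → 2-byte char (#5). Advance 2.
Byte at offset 13: 0xDE = 11011110 → 2-byte char (#6). Advance 2.
Byte at offset 15: 0xC7 = 11000111 → 2-byte char (#7). Advance 2.
Byte at offset 17: 0xF1 = 11110001 → 4-byte char (#8). Advance 4.
Byte at offset 21: 0xEE = 11101110 → 3-byte char (#9). Advance 3.
Byte at offset 24: 0xE4 = 11100100 → 3-byte char (#10). Advance 3.
Byte at offset 27: 0xE3 = 11100011 → 3-byte char (#11). Advance 3.
Reached end at offset 30 after 11 code points.

11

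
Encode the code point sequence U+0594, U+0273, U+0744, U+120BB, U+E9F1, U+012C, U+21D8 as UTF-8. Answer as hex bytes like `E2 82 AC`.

D6 94 C9 B3 DD 84 F0 92 82 BB EE A7 B1 C4 AC E2 87 98

U+0594: 2-byte form → D6 94.
U+0273: 2-byte form → C9 B3.
U+0744: 2-byte form → DD 84.
U+120BB: 4-byte form → F0 92 82 BB.
U+E9F1: 3-byte form → EE A7 B1.
U+012C: 2-byte form → C4 AC.
U+21D8: 3-byte form → E2 87 98.
Concatenated (18 bytes): D6 94 C9 B3 DD 84 F0 92 82 BB EE A7 B1 C4 AC E2 87 98.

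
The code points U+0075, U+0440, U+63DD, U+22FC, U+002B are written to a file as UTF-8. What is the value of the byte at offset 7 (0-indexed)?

0x8B

U+0075 → 1-byte form 75 at offsets 0–0.
U+0440 → 2-byte form D1 80 at offsets 1–2.
U+63DD → 3-byte form E6 8F 9D at offsets 3–5.
U+22FC → 3-byte form E2 8B BC at offsets 6–8.
Offset 7 falls in char 4's range; it's byte 2 of E2 8B BC = 0x8B.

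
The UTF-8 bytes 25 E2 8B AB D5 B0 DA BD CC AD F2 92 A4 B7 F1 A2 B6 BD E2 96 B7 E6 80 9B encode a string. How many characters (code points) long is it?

Byte at offset 0: 0x25 = 00100101 → 1-byte char (#1). Advance 1.
Byte at offset 1: 0xE2 = 11100010 → 3-byte char (#2). Advance 3.
Byte at offset 4: 0xD5 = 11010101 → 2-byte char (#3). Advance 2.
Byte at offset 6: 0xDA = 11011010 → 2-byte char (#4). Advance 2.
Byte at offset 8: 0xCC = 11001100 → 2-byte char (#5). Advance 2.
Byte at offset 10: 0xF2 = 11110010 → 4-byte char (#6). Advance 4.
Byte at offset 14: 0xF1 = 11110001 → 4-byte char (#7). Advance 4.
Byte at offset 18: 0xE2 = 11100010 → 3-byte char (#8). Advance 3.
Byte at offset 21: 0xE6 = 11100110 → 3-byte char (#9). Advance 3.
Reached end at offset 24 after 9 code points.

9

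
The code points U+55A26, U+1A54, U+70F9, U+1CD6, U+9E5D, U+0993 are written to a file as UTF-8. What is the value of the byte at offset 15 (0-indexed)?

0x9D

U+55A26 → 4-byte form F1 95 A8 A6 at offsets 0–3.
U+1A54 → 3-byte form E1 A9 94 at offsets 4–6.
U+70F9 → 3-byte form E7 83 B9 at offsets 7–9.
U+1CD6 → 3-byte form E1 B3 96 at offsets 10–12.
U+9E5D → 3-byte form E9 B9 9D at offsets 13–15.
Offset 15 falls in char 5's range; it's byte 3 of E9 B9 9D = 0x9D.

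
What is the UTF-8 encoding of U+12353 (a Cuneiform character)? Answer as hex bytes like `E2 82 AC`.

F0 92 8D 93

U+12353 = 0x12353 = 74579 decimal. In range U+10000–U+10FFFF → 4-byte form: 11110xxx 10xxxxxx 10xxxxxx 10xxxxxx.
Binary (21 bits): 000010010001101010011.
Split 3+6+6+6: 000 | 010010 | 001101 | 010011.
Byte 1: 11110000 = 0xF0.
Byte 2: 10010010 = 0x92.
Byte 3: 10001101 = 0x8D.
Byte 4: 10010011 = 0x93.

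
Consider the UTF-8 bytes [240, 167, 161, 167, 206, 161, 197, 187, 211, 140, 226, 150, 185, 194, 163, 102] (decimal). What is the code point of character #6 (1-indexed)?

Offset 0: leading byte 0xF0 = 11110000 → 4-byte char #1 = F0 A7 A1 A7.
Offset 4: leading byte 0xCE = 11001110 → 2-byte char #2 = CE A1.
Offset 6: leading byte 0xC5 = 11000101 → 2-byte char #3 = C5 BB.
Offset 8: leading byte 0xD3 = 11010011 → 2-byte char #4 = D3 8C.
Offset 10: leading byte 0xE2 = 11100010 → 3-byte char #5 = E2 96 B9.
Offset 13: leading byte 0xC2 = 11000010 → 2-byte char #6 = C2 A3.
Leading byte 0xC2 = 11000010 matches 110xxxxx → 2-byte sequence.
Byte 1: 0xC2 = 11000010, payload 00010 (5 bits).
Byte 2: 0xA3 = 10100011 (10xxxxxx ✓), payload 100011.
Concatenate: 00010100011 = 0xA3 (11 bits → U+00A3).

U+00A3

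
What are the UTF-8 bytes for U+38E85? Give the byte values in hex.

F0 B8 BA 85

U+38E85 = 0x38E85 = 233093 decimal. In range U+10000–U+10FFFF → 4-byte form: 11110xxx 10xxxxxx 10xxxxxx 10xxxxxx.
Binary (21 bits): 000111000111010000101.
Split 3+6+6+6: 000 | 111000 | 111010 | 000101.
Byte 1: 11110000 = 0xF0.
Byte 2: 10111000 = 0xB8.
Byte 3: 10111010 = 0xBA.
Byte 4: 10000101 = 0x85.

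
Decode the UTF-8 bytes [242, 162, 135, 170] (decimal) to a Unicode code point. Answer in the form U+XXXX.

Leading byte 0xF2 = 11110010 matches 11110xxx → 4-byte sequence.
Byte 1: 0xF2 = 11110010, payload 010 (3 bits).
Byte 2: 0xA2 = 10100010 (10xxxxxx ✓), payload 100010.
Byte 3: 0x87 = 10000111 (10xxxxxx ✓), payload 000111.
Byte 4: 0xAA = 10101010 (10xxxxxx ✓), payload 101010.
Concatenate: 010100010000111101010 = 0xA21EA (21 bits → U+A21EA).

U+A21EA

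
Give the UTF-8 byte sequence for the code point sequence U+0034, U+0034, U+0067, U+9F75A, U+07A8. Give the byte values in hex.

U+0034: 1-byte form → 34.
U+0034: 1-byte form → 34.
U+0067: 1-byte form → 67.
U+9F75A: 4-byte form → F2 9F 9D 9A.
U+07A8: 2-byte form → DE A8.
Concatenated (9 bytes): 34 34 67 F2 9F 9D 9A DE A8.

34 34 67 F2 9F 9D 9A DE A8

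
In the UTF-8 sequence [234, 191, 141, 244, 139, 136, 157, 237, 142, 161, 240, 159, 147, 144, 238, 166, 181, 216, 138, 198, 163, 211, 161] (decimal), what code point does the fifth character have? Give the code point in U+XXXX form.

Offset 0: leading byte 0xEA = 11101010 → 3-byte char #1 = EA BF 8D.
Offset 3: leading byte 0xF4 = 11110100 → 4-byte char #2 = F4 8B 88 9D.
Offset 7: leading byte 0xED = 11101101 → 3-byte char #3 = ED 8E A1.
Offset 10: leading byte 0xF0 = 11110000 → 4-byte char #4 = F0 9F 93 90.
Offset 14: leading byte 0xEE = 11101110 → 3-byte char #5 = EE A6 B5.
Leading byte 0xEE = 11101110 matches 1110xxxx → 3-byte sequence.
Byte 1: 0xEE = 11101110, payload 1110 (4 bits).
Byte 2: 0xA6 = 10100110 (10xxxxxx ✓), payload 100110.
Byte 3: 0xB5 = 10110101 (10xxxxxx ✓), payload 110101.
Concatenate: 1110100110110101 = 0xE9B5 (16 bits → U+E9B5).

U+E9B5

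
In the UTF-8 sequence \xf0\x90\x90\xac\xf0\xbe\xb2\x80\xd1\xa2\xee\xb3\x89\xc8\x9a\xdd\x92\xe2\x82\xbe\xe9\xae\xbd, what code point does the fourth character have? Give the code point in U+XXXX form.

U+ECC9

Offset 0: leading byte 0xF0 = 11110000 → 4-byte char #1 = F0 90 90 AC.
Offset 4: leading byte 0xF0 = 11110000 → 4-byte char #2 = F0 BE B2 80.
Offset 8: leading byte 0xD1 = 11010001 → 2-byte char #3 = D1 A2.
Offset 10: leading byte 0xEE = 11101110 → 3-byte char #4 = EE B3 89.
Leading byte 0xEE = 11101110 matches 1110xxxx → 3-byte sequence.
Byte 1: 0xEE = 11101110, payload 1110 (4 bits).
Byte 2: 0xB3 = 10110011 (10xxxxxx ✓), payload 110011.
Byte 3: 0x89 = 10001001 (10xxxxxx ✓), payload 001001.
Concatenate: 1110110011001001 = 0xECC9 (16 bits → U+ECC9).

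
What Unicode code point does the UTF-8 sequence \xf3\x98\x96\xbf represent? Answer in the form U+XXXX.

Leading byte 0xF3 = 11110011 matches 11110xxx → 4-byte sequence.
Byte 1: 0xF3 = 11110011, payload 011 (3 bits).
Byte 2: 0x98 = 10011000 (10xxxxxx ✓), payload 011000.
Byte 3: 0x96 = 10010110 (10xxxxxx ✓), payload 010110.
Byte 4: 0xBF = 10111111 (10xxxxxx ✓), payload 111111.
Concatenate: 011011000010110111111 = 0xD85BF (21 bits → U+D85BF).

U+D85BF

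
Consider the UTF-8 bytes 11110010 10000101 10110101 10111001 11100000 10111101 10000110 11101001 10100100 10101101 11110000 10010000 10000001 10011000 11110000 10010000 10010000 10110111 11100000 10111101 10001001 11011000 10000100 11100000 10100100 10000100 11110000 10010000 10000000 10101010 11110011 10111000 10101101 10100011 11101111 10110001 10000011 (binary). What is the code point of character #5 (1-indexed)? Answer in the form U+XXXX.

U+10437

Offset 0: leading byte 0xF2 = 11110010 → 4-byte char #1 = F2 85 B5 B9.
Offset 4: leading byte 0xE0 = 11100000 → 3-byte char #2 = E0 BD 86.
Offset 7: leading byte 0xE9 = 11101001 → 3-byte char #3 = E9 A4 AD.
Offset 10: leading byte 0xF0 = 11110000 → 4-byte char #4 = F0 90 81 98.
Offset 14: leading byte 0xF0 = 11110000 → 4-byte char #5 = F0 90 90 B7.
Leading byte 0xF0 = 11110000 matches 11110xxx → 4-byte sequence.
Byte 1: 0xF0 = 11110000, payload 000 (3 bits).
Byte 2: 0x90 = 10010000 (10xxxxxx ✓), payload 010000.
Byte 3: 0x90 = 10010000 (10xxxxxx ✓), payload 010000.
Byte 4: 0xB7 = 10110111 (10xxxxxx ✓), payload 110111.
Concatenate: 000010000010000110111 = 0x10437 (21 bits → U+10437).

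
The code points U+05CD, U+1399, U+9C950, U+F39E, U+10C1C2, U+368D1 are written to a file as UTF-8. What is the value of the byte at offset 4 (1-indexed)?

1-indexed offset 4 is 0-indexed offset 3.
U+05CD → 2-byte form D7 8D at offsets 0–1.
U+1399 → 3-byte form E1 8E 99 at offsets 2–4.
Offset 3 falls in char 2's range; it's byte 2 of E1 8E 99 = 0x8E.

0x8E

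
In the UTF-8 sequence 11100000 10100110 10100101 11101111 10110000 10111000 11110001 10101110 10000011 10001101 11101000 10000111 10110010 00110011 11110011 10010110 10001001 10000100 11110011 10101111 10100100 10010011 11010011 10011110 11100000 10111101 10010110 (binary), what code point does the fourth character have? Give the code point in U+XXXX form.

Offset 0: leading byte 0xE0 = 11100000 → 3-byte char #1 = E0 A6 A5.
Offset 3: leading byte 0xEF = 11101111 → 3-byte char #2 = EF B0 B8.
Offset 6: leading byte 0xF1 = 11110001 → 4-byte char #3 = F1 AE 83 8D.
Offset 10: leading byte 0xE8 = 11101000 → 3-byte char #4 = E8 87 B2.
Leading byte 0xE8 = 11101000 matches 1110xxxx → 3-byte sequence.
Byte 1: 0xE8 = 11101000, payload 1000 (4 bits).
Byte 2: 0x87 = 10000111 (10xxxxxx ✓), payload 000111.
Byte 3: 0xB2 = 10110010 (10xxxxxx ✓), payload 110010.
Concatenate: 1000000111110010 = 0x81F2 (16 bits → U+81F2).

U+81F2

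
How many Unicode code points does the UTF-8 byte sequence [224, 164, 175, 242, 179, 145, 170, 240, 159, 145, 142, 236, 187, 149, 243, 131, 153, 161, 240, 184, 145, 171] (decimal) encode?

6

Byte at offset 0: 0xE0 = 11100000 → 3-byte char (#1). Advance 3.
Byte at offset 3: 0xF2 = 11110010 → 4-byte char (#2). Advance 4.
Byte at offset 7: 0xF0 = 11110000 → 4-byte char (#3). Advance 4.
Byte at offset 11: 0xEC = 11101100 → 3-byte char (#4). Advance 3.
Byte at offset 14: 0xF3 = 11110011 → 4-byte char (#5). Advance 4.
Byte at offset 18: 0xF0 = 11110000 → 4-byte char (#6). Advance 4.
Reached end at offset 22 after 6 code points.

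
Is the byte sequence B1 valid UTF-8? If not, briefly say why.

Byte 0xB1 = 10110001 has the form 10xxxxxx — a continuation byte — but there is no preceding leading byte.

invalid (continuation byte with no leading byte)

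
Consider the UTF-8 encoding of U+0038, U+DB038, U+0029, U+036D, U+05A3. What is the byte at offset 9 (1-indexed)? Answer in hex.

1-indexed offset 9 is 0-indexed offset 8.
U+0038 → 1-byte form 38 at offsets 0–0.
U+DB038 → 4-byte form F3 9B 80 B8 at offsets 1–4.
U+0029 → 1-byte form 29 at offsets 5–5.
U+036D → 2-byte form CD AD at offsets 6–7.
U+05A3 → 2-byte form D6 A3 at offsets 8–9.
Offset 8 falls in char 5's range; it's byte 1 of D6 A3 = 0xD6.

0xD6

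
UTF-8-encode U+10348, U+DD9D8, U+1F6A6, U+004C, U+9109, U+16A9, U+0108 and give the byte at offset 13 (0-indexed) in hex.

U+10348 → 4-byte form F0 90 8D 88 at offsets 0–3.
U+DD9D8 → 4-byte form F3 9D A7 98 at offsets 4–7.
U+1F6A6 → 4-byte form F0 9F 9A A6 at offsets 8–11.
U+004C → 1-byte form 4C at offsets 12–12.
U+9109 → 3-byte form E9 84 89 at offsets 13–15.
Offset 13 falls in char 5's range; it's byte 1 of E9 84 89 = 0xE9.

0xE9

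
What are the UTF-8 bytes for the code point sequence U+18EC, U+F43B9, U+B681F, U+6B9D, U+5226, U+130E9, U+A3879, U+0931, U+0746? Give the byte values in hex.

E1 A3 AC F3 B4 8E B9 F2 B6 A0 9F E6 AE 9D E5 88 A6 F0 93 83 A9 F2 A3 A1 B9 E0 A4 B1 DD 86

U+18EC: 3-byte form → E1 A3 AC.
U+F43B9: 4-byte form → F3 B4 8E B9.
U+B681F: 4-byte form → F2 B6 A0 9F.
U+6B9D: 3-byte form → E6 AE 9D.
U+5226: 3-byte form → E5 88 A6.
U+130E9: 4-byte form → F0 93 83 A9.
U+A3879: 4-byte form → F2 A3 A1 B9.
U+0931: 3-byte form → E0 A4 B1.
U+0746: 2-byte form → DD 86.
Concatenated (30 bytes): E1 A3 AC F3 B4 8E B9 F2 B6 A0 9F E6 AE 9D E5 88 A6 F0 93 83 A9 F2 A3 A1 B9 E0 A4 B1 DD 86.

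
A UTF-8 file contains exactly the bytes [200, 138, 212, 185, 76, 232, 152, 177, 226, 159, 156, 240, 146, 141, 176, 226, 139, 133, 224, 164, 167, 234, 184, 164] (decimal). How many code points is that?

Byte at offset 0: 0xC8 = 11001000 → 2-byte char (#1). Advance 2.
Byte at offset 2: 0xD4 = 11010100 → 2-byte char (#2). Advance 2.
Byte at offset 4: 0x4C = 01001100 → 1-byte char (#3). Advance 1.
Byte at offset 5: 0xE8 = 11101000 → 3-byte char (#4). Advance 3.
Byte at offset 8: 0xE2 = 11100010 → 3-byte char (#5). Advance 3.
Byte at offset 11: 0xF0 = 11110000 → 4-byte char (#6). Advance 4.
Byte at offset 15: 0xE2 = 11100010 → 3-byte char (#7). Advance 3.
Byte at offset 18: 0xE0 = 11100000 → 3-byte char (#8). Advance 3.
Byte at offset 21: 0xEA = 11101010 → 3-byte char (#9). Advance 3.
Reached end at offset 24 after 9 code points.

9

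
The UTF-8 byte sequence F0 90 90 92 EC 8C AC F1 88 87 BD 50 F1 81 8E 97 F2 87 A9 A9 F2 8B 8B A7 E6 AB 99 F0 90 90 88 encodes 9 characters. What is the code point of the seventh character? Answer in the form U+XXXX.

Offset 0: leading byte 0xF0 = 11110000 → 4-byte char #1 = F0 90 90 92.
Offset 4: leading byte 0xEC = 11101100 → 3-byte char #2 = EC 8C AC.
Offset 7: leading byte 0xF1 = 11110001 → 4-byte char #3 = F1 88 87 BD.
Offset 11: leading byte 0x50 = 01010000 → 1-byte char #4 = 50.
Offset 12: leading byte 0xF1 = 11110001 → 4-byte char #5 = F1 81 8E 97.
Offset 16: leading byte 0xF2 = 11110010 → 4-byte char #6 = F2 87 A9 A9.
Offset 20: leading byte 0xF2 = 11110010 → 4-byte char #7 = F2 8B 8B A7.
Leading byte 0xF2 = 11110010 matches 11110xxx → 4-byte sequence.
Byte 1: 0xF2 = 11110010, payload 010 (3 bits).
Byte 2: 0x8B = 10001011 (10xxxxxx ✓), payload 001011.
Byte 3: 0x8B = 10001011 (10xxxxxx ✓), payload 001011.
Byte 4: 0xA7 = 10100111 (10xxxxxx ✓), payload 100111.
Concatenate: 010001011001011100111 = 0x8B2E7 (21 bits → U+8B2E7).

U+8B2E7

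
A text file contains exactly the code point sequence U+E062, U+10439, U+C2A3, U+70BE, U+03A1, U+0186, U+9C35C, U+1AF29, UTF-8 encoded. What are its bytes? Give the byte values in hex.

U+E062: 3-byte form → EE 81 A2.
U+10439: 4-byte form → F0 90 90 B9.
U+C2A3: 3-byte form → EC 8A A3.
U+70BE: 3-byte form → E7 82 BE.
U+03A1: 2-byte form → CE A1.
U+0186: 2-byte form → C6 86.
U+9C35C: 4-byte form → F2 9C 8D 9C.
U+1AF29: 4-byte form → F0 9A BC A9.
Concatenated (25 bytes): EE 81 A2 F0 90 90 B9 EC 8A A3 E7 82 BE CE A1 C6 86 F2 9C 8D 9C F0 9A BC A9.

EE 81 A2 F0 90 90 B9 EC 8A A3 E7 82 BE CE A1 C6 86 F2 9C 8D 9C F0 9A BC A9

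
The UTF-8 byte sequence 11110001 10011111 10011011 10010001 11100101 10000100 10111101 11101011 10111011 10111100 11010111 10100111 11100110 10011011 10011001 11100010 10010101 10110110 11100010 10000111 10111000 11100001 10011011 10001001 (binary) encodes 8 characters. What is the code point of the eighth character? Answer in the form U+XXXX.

Offset 0: leading byte 0xF1 = 11110001 → 4-byte char #1 = F1 9F 9B 91.
Offset 4: leading byte 0xE5 = 11100101 → 3-byte char #2 = E5 84 BD.
Offset 7: leading byte 0xEB = 11101011 → 3-byte char #3 = EB BB BC.
Offset 10: leading byte 0xD7 = 11010111 → 2-byte char #4 = D7 A7.
Offset 12: leading byte 0xE6 = 11100110 → 3-byte char #5 = E6 9B 99.
Offset 15: leading byte 0xE2 = 11100010 → 3-byte char #6 = E2 95 B6.
Offset 18: leading byte 0xE2 = 11100010 → 3-byte char #7 = E2 87 B8.
Offset 21: leading byte 0xE1 = 11100001 → 3-byte char #8 = E1 9B 89.
Leading byte 0xE1 = 11100001 matches 1110xxxx → 3-byte sequence.
Byte 1: 0xE1 = 11100001, payload 0001 (4 bits).
Byte 2: 0x9B = 10011011 (10xxxxxx ✓), payload 011011.
Byte 3: 0x89 = 10001001 (10xxxxxx ✓), payload 001001.
Concatenate: 0001011011001001 = 0x16C9 (16 bits → U+16C9).

U+16C9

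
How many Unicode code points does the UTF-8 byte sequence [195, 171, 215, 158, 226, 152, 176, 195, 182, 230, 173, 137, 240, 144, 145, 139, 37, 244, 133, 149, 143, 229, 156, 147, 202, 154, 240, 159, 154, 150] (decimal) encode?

Byte at offset 0: 0xC3 = 11000011 → 2-byte char (#1). Advance 2.
Byte at offset 2: 0xD7 = 11010111 → 2-byte char (#2). Advance 2.
Byte at offset 4: 0xE2 = 11100010 → 3-byte char (#3). Advance 3.
Byte at offset 7: 0xC3 = 11000011 → 2-byte char (#4). Advance 2.
Byte at offset 9: 0xE6 = 11100110 → 3-byte char (#5). Advance 3.
Byte at offset 12: 0xF0 = 11110000 → 4-byte char (#6). Advance 4.
Byte at offset 16: 0x25 = 00100101 → 1-byte char (#7). Advance 1.
Byte at offset 17: 0xF4 = 11110100 → 4-byte char (#8). Advance 4.
Byte at offset 21: 0xE5 = 11100101 → 3-byte char (#9). Advance 3.
Byte at offset 24: 0xCA = 11001010 → 2-byte char (#10). Advance 2.
Byte at offset 26: 0xF0 = 11110000 → 4-byte char (#11). Advance 4.
Reached end at offset 30 after 11 code points.

11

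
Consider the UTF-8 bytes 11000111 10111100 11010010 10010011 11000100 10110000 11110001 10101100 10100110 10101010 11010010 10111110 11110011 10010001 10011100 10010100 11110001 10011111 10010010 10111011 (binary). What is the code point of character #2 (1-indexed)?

Offset 0: leading byte 0xC7 = 11000111 → 2-byte char #1 = C7 BC.
Offset 2: leading byte 0xD2 = 11010010 → 2-byte char #2 = D2 93.
Leading byte 0xD2 = 11010010 matches 110xxxxx → 2-byte sequence.
Byte 1: 0xD2 = 11010010, payload 10010 (5 bits).
Byte 2: 0x93 = 10010011 (10xxxxxx ✓), payload 010011.
Concatenate: 10010010011 = 0x493 (11 bits → U+0493).

U+0493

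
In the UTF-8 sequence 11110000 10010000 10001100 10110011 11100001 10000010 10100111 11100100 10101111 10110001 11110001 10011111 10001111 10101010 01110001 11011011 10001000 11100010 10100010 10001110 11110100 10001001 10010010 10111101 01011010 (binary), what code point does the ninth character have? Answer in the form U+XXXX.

Offset 0: leading byte 0xF0 = 11110000 → 4-byte char #1 = F0 90 8C B3.
Offset 4: leading byte 0xE1 = 11100001 → 3-byte char #2 = E1 82 A7.
Offset 7: leading byte 0xE4 = 11100100 → 3-byte char #3 = E4 AF B1.
Offset 10: leading byte 0xF1 = 11110001 → 4-byte char #4 = F1 9F 8F AA.
Offset 14: leading byte 0x71 = 01110001 → 1-byte char #5 = 71.
Offset 15: leading byte 0xDB = 11011011 → 2-byte char #6 = DB 88.
Offset 17: leading byte 0xE2 = 11100010 → 3-byte char #7 = E2 A2 8E.
Offset 20: leading byte 0xF4 = 11110100 → 4-byte char #8 = F4 89 92 BD.
Offset 24: leading byte 0x5A = 01011010 → 1-byte char #9 = 5A.
Leading byte 0x5A = 01011010 matches 0xxxxxxx → 1-byte sequence.
Byte 1: 0x5A = 01011010, payload 1011010 (7 bits).
Concatenate: 1011010 = 0x5A (7 bits → U+005A).

U+005A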